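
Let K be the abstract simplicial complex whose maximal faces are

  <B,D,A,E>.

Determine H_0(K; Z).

Take the total order A < B < D < E on the vertex set. Then K (dimension 3) consists of the simplices:

  0-simplices (4): A, B, D, E
  1-simplices (6): AB, AD, AE, BD, BE, DE
  2-simplices (4): ABD, ABE, ADE, BDE
  3-simplices (1): ABDE

Hence C_0 ≅ Z^4, C_1 ≅ Z^6, C_2 ≅ Z^4, C_3 ≅ Z^1.

∂_1: C_1 → C_0 is given by ∂[p,q] = [q] − [p].
This gives a 4×6 integer matrix of rank 3; reducing to Smith normal form yields diagonal entries (1,1,1).

∂_2: C_2 → C_1 acts by ∂[p,q,r] = [q,r] − [p,r] + [p,q]. For instance
  ∂ABD = BD − AD + AB,
  ∂ADE = DE − AE + AD.
The resulting 6×4 matrix has rank 3, and its Smith normal form has invariant factors (1,1,1).

Boundary ∂_3: C_3 → C_2 sends each 3-simplex σ to the alternating sum Σ_i (−1)^i (σ with its i-th vertex removed). For instance
  ∂ABDE = BDE − ADE + ABE − ABD.
The resulting 4×1 matrix has rank 1, and its Smith normal form has invariant factors (1).

Reading off H_k = ker ∂_k / im ∂_{k+1}:

  H_0: rank C_0 − rank ∂_1 = 4 − 3 = 1, and the invariant factors of ∂_1 are all 1, so H_0 = Z.

H_0 = Z.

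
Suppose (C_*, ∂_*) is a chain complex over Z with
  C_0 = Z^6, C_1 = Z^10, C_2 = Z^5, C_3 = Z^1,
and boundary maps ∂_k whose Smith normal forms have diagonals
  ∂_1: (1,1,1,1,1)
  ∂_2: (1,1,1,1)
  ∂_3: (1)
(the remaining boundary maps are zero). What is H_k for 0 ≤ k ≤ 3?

H_0 = Z,  H_1 = Z,  H_2 = 0,  H_3 = 0.

H_0: b_0 = 6 − 0 − 5 = 1; torsion from ∂_1 factors > 1: none. So H_0 = Z.
H_1: b_1 = 10 − 5 − 4 = 1; torsion from ∂_2 factors > 1: none. So H_1 = Z.
H_2: b_2 = 5 − 4 − 1 = 0; torsion from ∂_3 factors > 1: none. So H_2 = 0.
H_3: b_3 = 1 − 1 − 0 = 0; torsion from ∂_4 factors > 1: none. So H_3 = 0.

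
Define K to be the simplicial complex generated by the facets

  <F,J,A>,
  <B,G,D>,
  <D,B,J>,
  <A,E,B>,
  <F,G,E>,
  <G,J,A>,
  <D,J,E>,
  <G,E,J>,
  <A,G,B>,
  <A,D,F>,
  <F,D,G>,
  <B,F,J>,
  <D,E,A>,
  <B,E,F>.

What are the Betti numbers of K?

b_0 = 1, b_1 = 2, b_2 = 1.

Take the total order A < B < D < E < F < G < J on the vertex set. Then K (dimension 2) consists of the simplices:

  0-simplices (7): A, B, D, E, F, G, J
  1-simplices (21): AB, AD, AE, AF, AG, AJ, BD, BE, BF, BG, BJ, DE, DF, DG, DJ, EF, EG, EJ, FG, FJ, GJ
  2-simplices (14): ABE, ABG, ADE, ADF, AFJ, AGJ, BDG, BDJ, BEF, BFJ, DEJ, DFG, EFG, EGJ

so the chain groups are C_0 ≅ Z^7, C_1 ≅ Z^21, C_2 ≅ Z^14.

∂_1: C_1 → C_0 maps an edge to its endpoints' difference, ∂[p,q] = q − p.
As a 7×21 matrix over Z this has rank 6, with invariant factors (1,1,1,1,1,1).

Boundary ∂_2: C_2 → C_1 acts by ∂[p,q,r] = [q,r] − [p,r] + [p,q]. For instance
  ∂AGJ = GJ − AJ + AG,
  ∂AFJ = FJ − AJ + AF.
As a 21×14 matrix over Z this has rank 13, with invariant factors (1,1,1,1,1,1,1,1,1,1,1,1,1).

Reading off H_k = ker ∂_k / im ∂_{k+1}:

  H_0: rank C_0 − rank ∂_1 = 7 − 6 = 1, and the invariant factors of ∂_1 are all 1, so H_0 = Z.
  H_1: rank ker ∂_1 − rank ∂_2 = (21 − 6) − 13 = 2, and the invariant factors of ∂_2 are all 1, so H_1 = Z^2.
  H_2: rank ker ∂_2 − rank ∂_3 = (14 − 13) − 0 = 1, and there is no ∂_3, so H_2 = Z.

(K is a triangulation of the torus T^2.)

Hence the Betti numbers are b_0 = 1, b_1 = 2, b_2 = 1.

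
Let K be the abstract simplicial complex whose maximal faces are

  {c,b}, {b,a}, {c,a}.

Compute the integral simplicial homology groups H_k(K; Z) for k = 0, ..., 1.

Order the vertices as a < b < c. Listing each simplex with vertices in this order, K has dimension 1 with simplices:

  0-simplices (3): a, b, c
  1-simplices (3): ab, ac, bc

Hence C_0 ≅ Z^3, C_1 ≅ Z^3.

The boundary map ∂_1: C_1 → C_0 maps an edge to its endpoints' difference, ∂[p,q] = q − p. For instance
  ∂bc = c − b.
The resulting 3×3 matrix has rank 2, and its Smith normal form has invariant factors (1,1).

Reading off H_k = ker ∂_k / im ∂_{k+1}:

  H_0: rank C_0 − rank ∂_1 = 3 − 2 = 1, and the invariant factors of ∂_1 are all 1, so H_0 ≅ Z.
  H_1: rank ker ∂_1 − rank ∂_2 = (3 − 2) − 0 = 1, and there is no ∂_2, so H_1 ≅ Z.

As a check, the Euler characteristic is 3 − 3 = 0, which agrees with 1 − 1 = 0.

H_0 ≅ Z,  H_1 ≅ Z.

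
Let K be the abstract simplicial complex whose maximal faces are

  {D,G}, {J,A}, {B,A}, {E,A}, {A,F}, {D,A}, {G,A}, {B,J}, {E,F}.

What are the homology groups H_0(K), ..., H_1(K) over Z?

H_0 = Z,  H_1 = Z^3.

Fix the vertex order A < B < D < E < F < G < J and write every simplex with vertices in increasing order. Then dim K = 1 and the simplices of K are:

  0-simplices (7): A, B, D, E, F, G, J
  1-simplices (9): AB, AD, AE, AF, AG, AJ, BJ, DG, EF

giving chain groups C_0 ≅ Z^7, C_1 ≅ Z^9.

Boundary ∂_1: C_1 → C_0 is given by ∂[p,q] = [q] − [p].
The 7×9 boundary matrix has rank 6 and Smith normal form diag(1,1,1,1,1,1).

From H_k ≅ ker(∂_k) / im(∂_{k+1}) we obtain:

  H_0: rank C_0 − rank ∂_1 = 7 − 6 = 1, and the invariant factors of ∂_1 are all 1, so H_0 = Z.
  H_1: rank ker ∂_1 − rank ∂_2 = (9 − 6) − 0 = 3, and there is no ∂_2, so H_1 = Z^3.

As a check, the Euler characteristic is 7 − 9 = -2, which agrees with 1 − 3 = -2.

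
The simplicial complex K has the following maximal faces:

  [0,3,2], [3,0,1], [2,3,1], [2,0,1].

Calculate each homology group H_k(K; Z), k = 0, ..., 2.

H_0 ≅ Z,  H_1 = 0,  H_2 ≅ Z.

Order the vertices as 0 < 1 < 2 < 3. Listing each simplex with vertices in this order, K has dimension 2 with simplices:

  0-simplices (4): [0], [1], [2], [3]
  1-simplices (6): [0,1], [0,2], [0,3], [1,2], [1,3], [2,3]
  2-simplices (4): [0,1,2], [0,1,3], [0,2,3], [1,2,3]

Hence C_0 ≅ Z^4, C_1 ≅ Z^6, C_2 ≅ Z^4.

∂_1: C_1 → C_0 is given by ∂[p,q] = [q] − [p].
As a 4×6 matrix over Z this has rank 3, with invariant factors (1,1,1).

Boundary ∂_2: C_2 → C_1 acts by ∂[p,q,r] = [q,r] − [p,r] + [p,q]. For instance
  ∂[1,2,3] = [2,3] − [1,3] + [1,2],
  ∂[0,2,3] = [2,3] − [0,3] + [0,2].
The resulting 6×4 matrix has rank 3, and its Smith normal form has invariant factors (1,1,1).

From H_k ≅ ker(∂_k) / im(∂_{k+1}) we obtain:

  H_0: rank C_0 − rank ∂_1 = 4 − 3 = 1, and the invariant factors of ∂_1 are all 1, so H_0 ≅ Z.
  H_1: rank ker ∂_1 − rank ∂_2 = (6 − 3) − 3 = 0, and the invariant factors of ∂_2 are all 1, so H_1 ≅ 0.
  H_2: rank ker ∂_2 − rank ∂_3 = (4 − 3) − 0 = 1, and there is no ∂_3, so H_2 ≅ Z.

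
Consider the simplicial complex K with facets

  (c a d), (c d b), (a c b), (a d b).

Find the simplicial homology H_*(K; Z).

Fix the vertex order a < b < c < d and write every simplex with vertices in increasing order. Then dim K = 2 and the simplices of K are:

  0-simplices (4): a, b, c, d
  1-simplices (6): ab, ac, ad, bc, bd, cd
  2-simplices (4): abc, abd, acd, bcd

so the chain groups are C_0 ≅ Z^4, C_1 ≅ Z^6, C_2 ≅ Z^4.

The boundary map ∂_1: C_1 → C_0 is given by ∂[p,q] = [q] − [p].
As a 4×6 matrix over Z this has rank 3, with invariant factors (1,1,1).

Boundary ∂_2: C_2 → C_1 acts by ∂[p,q,r] = [q,r] − [p,r] + [p,q]. For instance
  ∂abc = bc − ac + ab,
  ∂abd = bd − ad + ab.
The 6×4 boundary matrix has rank 3 and Smith normal form diag(1,1,1).

Reading off H_k = ker ∂_k / im ∂_{k+1}:

  H_0: rank C_0 − rank ∂_1 = 4 − 3 = 1, and the invariant factors of ∂_1 are all 1, so H_0 = Z.
  H_1: rank ker ∂_1 − rank ∂_2 = (6 − 3) − 3 = 0, and the invariant factors of ∂_2 are all 1, so H_1 = 0.
  H_2: rank ker ∂_2 − rank ∂_3 = (4 − 3) − 0 = 1, and there is no ∂_3, so H_2 = Z.

As a check, the Euler characteristic is 4 − 6 + 4 = 2, which agrees with 1 − 0 + 1 = 2.

H_0 ≅ Z,  H_1 = 0,  H_2 ≅ Z.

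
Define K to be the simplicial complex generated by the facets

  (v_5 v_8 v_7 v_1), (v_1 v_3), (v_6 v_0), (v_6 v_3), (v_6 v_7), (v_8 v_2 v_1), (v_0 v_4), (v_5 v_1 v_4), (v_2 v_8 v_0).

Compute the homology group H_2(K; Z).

Fix the vertex order v_0 < v_1 < v_2 < v_3 < v_4 < v_5 < v_6 < v_7 < v_8 and write every simplex with vertices in increasing order. Then dim K = 3 and the simplices of K are:

  0-simplices (9): [v_0], [v_1], [v_2], [v_3], [v_4], [v_5], [v_6], [v_7], [v_8]
  1-simplices (17): (17 of them)
  2-simplices (7): [v_0,v_2,v_8], [v_1,v_2,v_8], [v_1,v_4,v_5], [v_1,v_5,v_7], [v_1,v_5,v_8], [v_1,v_7,v_8], [v_5,v_7,v_8]
  3-simplices (1): [v_1,v_5,v_7,v_8]

Hence C_0 ≅ Z^9, C_1 ≅ Z^17, C_2 ≅ Z^7, C_3 ≅ Z^1.

Boundary ∂_1: C_1 → C_0 maps an edge to its endpoints' difference, ∂[p,q] = q − p. For instance
  ∂[v_0,v_8] = [v_8] − [v_0].
The resulting 9×17 matrix has rank 8, and its Smith normal form has invariant factors (1,1,1,1,1,1,1,1).

Boundary ∂_2: C_2 → C_1 sends each 2-simplex [p,q,r] to [q,r] − [p,r] + [p,q]. For instance
  ∂[v_1,v_7,v_8] = [v_7,v_8] − [v_1,v_8] + [v_1,v_7],
  ∂[v_1,v_4,v_5] = [v_4,v_5] − [v_1,v_5] + [v_1,v_4].
The 17×7 boundary matrix has rank 6 and Smith normal form diag(1,1,1,1,1,1).

Boundary ∂_3: C_3 → C_2 sends each 3-simplex σ to the alternating sum Σ_i (−1)^i (σ with its i-th vertex removed). For instance
  ∂[v_1,v_5,v_7,v_8] = [v_5,v_7,v_8] − [v_1,v_7,v_8] + [v_1,v_5,v_8] − [v_1,v_5,v_7].
As a 7×1 matrix over Z this has rank 1, with invariant factors (1).

Computing H_k = (kernel of ∂_k) / (image of ∂_{k+1}):

  H_2: rank ker ∂_2 − rank ∂_3 = (7 − 6) − 1 = 0, and the invariant factors of ∂_3 are all 1, so H_2 ≅ 0.

H_2 ≅ 0.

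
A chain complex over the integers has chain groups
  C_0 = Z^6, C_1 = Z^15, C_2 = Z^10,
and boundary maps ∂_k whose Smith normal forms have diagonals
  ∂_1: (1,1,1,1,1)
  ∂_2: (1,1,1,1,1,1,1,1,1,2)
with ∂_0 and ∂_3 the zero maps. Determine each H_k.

H_0: b_0 = 6 − 0 − 5 = 1; torsion from ∂_1 factors > 1: none. So H_0 = Z.
H_1: b_1 = 15 − 5 − 10 = 0; torsion from ∂_2 factors > 1: [2]. So H_1 = Z/2.
H_2: b_2 = 10 − 10 − 0 = 0; torsion from ∂_3 factors > 1: none. So H_2 = 0.

H_0 = Z,  H_1 = Z/2,  H_2 = 0.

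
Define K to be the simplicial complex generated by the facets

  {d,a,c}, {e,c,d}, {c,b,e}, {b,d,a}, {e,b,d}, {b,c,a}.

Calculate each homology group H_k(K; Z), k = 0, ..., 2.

H_0 ≅ Z,  H_1 = 0,  H_2 ≅ Z.

K has 5 vertices, 9 edges, 6 triangles.
rank ∂_0 = 0, rank ∂_1 = 4 ⇒ b_0 = 5 − 0 − 4 = 1; all invariant factors of ∂_1 are 1 so no torsion. So H_0 ≅ Z.
rank ∂_1 = 4, rank ∂_2 = 5 ⇒ b_1 = 9 − 4 − 5 = 0; all invariant factors of ∂_2 are 1 so no torsion. So H_1 ≅ 0.
rank ∂_2 = 5, rank ∂_3 = 0 ⇒ b_2 = 6 − 5 − 0 = 1. So H_2 ≅ Z.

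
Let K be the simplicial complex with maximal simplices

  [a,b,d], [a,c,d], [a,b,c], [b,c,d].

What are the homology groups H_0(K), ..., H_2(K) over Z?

Fix the vertex order a < b < c < d and write every simplex with vertices in increasing order. Then dim K = 2 and the simplices of K are:

  0-simplices (4): a, b, c, d
  1-simplices (6): ab, ac, ad, bc, bd, cd
  2-simplices (4): abc, abd, acd, bcd

giving chain groups C_0 ≅ Z^4, C_1 ≅ Z^6, C_2 ≅ Z^4.

Boundary ∂_1: C_1 → C_0 maps an edge to its endpoints' difference, ∂[p,q] = q − p. For instance
  ∂ad = d − a.
The resulting 4×6 matrix has rank 3, and its Smith normal form has invariant factors (1,1,1).

Boundary ∂_2: C_2 → C_1 acts by ∂[p,q,r] = [q,r] − [p,r] + [p,q]. For instance
  ∂acd = cd − ad + ac,
  ∂bcd = cd − bd + bc.
As a 6×4 matrix over Z this has rank 3, with invariant factors (1,1,1).

Computing H_k = (kernel of ∂_k) / (image of ∂_{k+1}):

  H_0: rank C_0 − rank ∂_1 = 4 − 3 = 1, and the invariant factors of ∂_1 are all 1, so H_0 = Z.
  H_1: rank ker ∂_1 − rank ∂_2 = (6 − 3) − 3 = 0, and the invariant factors of ∂_2 are all 1, so H_1 = 0.
  H_2: rank ker ∂_2 − rank ∂_3 = (4 − 3) − 0 = 1, and there is no ∂_3, so H_2 = Z.

(K is a triangulation of the 2-sphere S^2.)

H_0 = Z,  H_1 = 0,  H_2 = Z.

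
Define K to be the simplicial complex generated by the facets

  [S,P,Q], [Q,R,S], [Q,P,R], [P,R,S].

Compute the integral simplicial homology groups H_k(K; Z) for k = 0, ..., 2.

We work with the vertex ordering P < Q < R < S. The simplices of K, each written with vertices in increasing order, are:

  0-simplices (4): P, Q, R, S
  1-simplices (6): PQ, PR, PS, QR, QS, RS
  2-simplices (4): PQR, PQS, PRS, QRS

so the chain groups are C_0 ≅ Z^4, C_1 ≅ Z^6, C_2 ≅ Z^4.

Boundary ∂_1: C_1 → C_0 is given by ∂[p,q] = [q] − [p]. For instance
  ∂PQ = Q − P.
As a 4×6 matrix over Z this has rank 3, with invariant factors (1,1,1).

The boundary map ∂_2: C_2 → C_1 sends each 2-simplex [p,q,r] to [q,r] − [p,r] + [p,q]. For instance
  ∂PRS = RS − PS + PR,
  ∂PQS = QS − PS + PQ.
As a 6×4 matrix over Z this has rank 3, with invariant factors (1,1,1).

Now H_k = ker ∂_k / im ∂_{k+1}, so:

  H_0: rank C_0 − rank ∂_1 = 4 − 3 = 1, and the invariant factors of ∂_1 are all 1, so H_0 ≅ Z.
  H_1: rank ker ∂_1 − rank ∂_2 = (6 − 3) − 3 = 0, and the invariant factors of ∂_2 are all 1, so H_1 ≅ 0.
  H_2: rank ker ∂_2 − rank ∂_3 = (4 − 3) − 0 = 1, and there is no ∂_3, so H_2 ≅ Z.

H_0 = Z,  H_1 = 0,  H_2 = Z.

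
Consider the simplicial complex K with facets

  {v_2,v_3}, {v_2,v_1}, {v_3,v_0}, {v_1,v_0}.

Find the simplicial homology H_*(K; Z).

H_0 ≅ Z,  H_1 ≅ Z.

Fix the vertex order v_0 < v_1 < v_2 < v_3 and write every simplex with vertices in increasing order. Then dim K = 1 and the simplices of K are:

  0-simplices (4): [v_0], [v_1], [v_2], [v_3]
  1-simplices (4): [v_0,v_1], [v_0,v_3], [v_1,v_2], [v_2,v_3]

so the chain groups are C_0 ≅ Z^4, C_1 ≅ Z^4.

Boundary ∂_1: C_1 → C_0 is given by ∂[p,q] = [q] − [p].
The resulting 4×4 matrix has rank 3, and its Smith normal form has invariant factors (1,1,1).

From H_k ≅ ker(∂_k) / im(∂_{k+1}) we obtain:

  H_0: rank C_0 − rank ∂_1 = 4 − 3 = 1, and the invariant factors of ∂_1 are all 1, so H_0 = Z.
  H_1: rank ker ∂_1 − rank ∂_2 = (4 − 3) − 0 = 1, and there is no ∂_2, so H_1 = Z.

As a check, the Euler characteristic is 4 − 4 = 0, which agrees with 1 − 1 = 0.
(K is a triangulation of the circle S^1.)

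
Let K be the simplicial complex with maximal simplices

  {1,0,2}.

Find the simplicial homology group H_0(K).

H_0 ≅ Z.

Order the vertices as 0 < 1 < 2. Listing each simplex with vertices in this order, K has dimension 2 with simplices:

  0-simplices (3): [0], [1], [2]
  1-simplices (3): [0,1], [0,2], [1,2]
  2-simplices (1): [0,1,2]

Hence C_0 ≅ Z^3, C_1 ≅ Z^3, C_2 ≅ Z^1.

Boundary ∂_1: C_1 → C_0 maps an edge to its endpoints' difference, ∂[p,q] = q − p.
This gives a 3×3 integer matrix of rank 2; reducing to Smith normal form yields diagonal entries (1,1).

∂_2: C_2 → C_1 maps a triangle to the signed sum of its edges. For instance
  ∂[0,1,2] = [1,2] − [0,2] + [0,1].
The 3×1 boundary matrix has rank 1 and Smith normal form diag(1).

Computing H_k = (kernel of ∂_k) / (image of ∂_{k+1}):

  H_0: rank C_0 − rank ∂_1 = 3 − 2 = 1, and the invariant factors of ∂_1 are all 1, so H_0 ≅ Z.

(K is a triangulation of the 2-simplex.)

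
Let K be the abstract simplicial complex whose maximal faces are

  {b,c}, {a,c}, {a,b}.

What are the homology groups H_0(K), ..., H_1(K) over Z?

Order the vertices as a < b < c. Listing each simplex with vertices in this order, K has dimension 1 with simplices:

  0-simplices (3): a, b, c
  1-simplices (3): ab, ac, bc

giving chain groups C_0 ≅ Z^3, C_1 ≅ Z^3.

∂_1: C_1 → C_0 maps an edge to its endpoints' difference, ∂[p,q] = q − p. For instance
  ∂ab = b − a.
The 3×3 boundary matrix has rank 2 and Smith normal form diag(1,1).

Computing H_k = (kernel of ∂_k) / (image of ∂_{k+1}):

  H_0: rank C_0 − rank ∂_1 = 3 − 2 = 1, and the invariant factors of ∂_1 are all 1, so H_0 = Z.
  H_1: rank ker ∂_1 − rank ∂_2 = (3 − 2) − 0 = 1, and there is no ∂_2, so H_1 = Z.

H_0 = Z,  H_1 = Z.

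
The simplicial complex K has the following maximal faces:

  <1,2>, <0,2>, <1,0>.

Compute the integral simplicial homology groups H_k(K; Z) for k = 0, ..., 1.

We work with the vertex ordering 0 < 1 < 2. The simplices of K, each written with vertices in increasing order, are:

  0-simplices (3): [0], [1], [2]
  1-simplices (3): [0,1], [0,2], [1,2]

Hence C_0 ≅ Z^3, C_1 ≅ Z^3.

∂_1: C_1 → C_0 is given by ∂[p,q] = [q] − [p]. For instance
  ∂[0,1] = [1] − [0].
The 3×3 boundary matrix has rank 2 and Smith normal form diag(1,1).

Now H_k = ker ∂_k / im ∂_{k+1}, so:

  H_0: rank C_0 − rank ∂_1 = 3 − 2 = 1, and the invariant factors of ∂_1 are all 1, so H_0 ≅ Z.
  H_1: rank ker ∂_1 − rank ∂_2 = (3 − 2) − 0 = 1, and there is no ∂_2, so H_1 ≅ Z.

H_0 ≅ Z,  H_1 ≅ Z.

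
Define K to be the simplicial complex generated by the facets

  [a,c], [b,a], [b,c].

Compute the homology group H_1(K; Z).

H_1 = Z.

We work with the vertex ordering a < b < c. The simplices of K, each written with vertices in increasing order, are:

  0-simplices (3): a, b, c
  1-simplices (3): ab, ac, bc

giving chain groups C_0 ≅ Z^3, C_1 ≅ Z^3.

∂_1: C_1 → C_0 maps an edge to its endpoints' difference, ∂[p,q] = q − p. For instance
  ∂ac = c − a.
The resulting 3×3 matrix has rank 2, and its Smith normal form has invariant factors (1,1).

Computing H_k = (kernel of ∂_k) / (image of ∂_{k+1}):

  H_1: rank ker ∂_1 − rank ∂_2 = (3 − 2) − 0 = 1, and there is no ∂_2, so H_1 = Z.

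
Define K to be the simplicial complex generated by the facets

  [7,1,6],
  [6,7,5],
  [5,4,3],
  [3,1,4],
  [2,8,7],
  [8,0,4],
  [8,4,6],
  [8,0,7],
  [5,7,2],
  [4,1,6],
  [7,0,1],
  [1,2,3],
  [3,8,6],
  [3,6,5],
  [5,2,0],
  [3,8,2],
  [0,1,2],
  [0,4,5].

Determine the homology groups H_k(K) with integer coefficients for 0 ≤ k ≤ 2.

Take the total order 0 < 1 < 2 < 3 < 4 < 5 < 6 < 7 < 8 on the vertex set. Then K (dimension 2) consists of the simplices:

  0-simplices (9): [0], [1], [2], [3], [4], [5], [6], [7], [8]
  1-simplices (27): (27 of them)
  2-simplices (18): [0,1,2], [0,1,7], [0,2,5], [0,4,5], [0,4,8], [0,7,8], [1,2,3], [1,3,4], [1,4,6], [1,6,7], [2,3,8], [2,5,7], [2,7,8], [3,4,5], [3,5,6], [3,6,8], [4,6,8], [5,6,7]

Hence C_0 ≅ Z^9, C_1 ≅ Z^27, C_2 ≅ Z^18.

Boundary ∂_1: C_1 → C_0 is given by ∂[p,q] = [q] − [p]. For instance
  ∂[2,3] = [3] − [2].
The 9×27 boundary matrix has rank 8 and Smith normal form diag(1,1,1,1,1,1,1,1).

∂_2: C_2 → C_1 sends each 2-simplex [p,q,r] to [q,r] − [p,r] + [p,q]. For instance
  ∂[1,4,6] = [4,6] − [1,6] + [1,4],
  ∂[0,7,8] = [7,8] − [0,8] + [0,7].
The 27×18 boundary matrix has rank 18 and Smith normal form diag(1,1,1,1,1,1,1,1,1,1,1,1,1,1,1,1,1,2).

Computing H_k = (kernel of ∂_k) / (image of ∂_{k+1}):

  H_0: rank C_0 − rank ∂_1 = 9 − 8 = 1, and the invariant factors of ∂_1 are all 1, so H_0 = Z.
  H_1: rank ker ∂_1 − rank ∂_2 = (27 − 8) − 18 = 1, and ∂_2 has invariant factor 2 > 1, so H_1 = Z ⊕ Z/2.
  H_2: rank ker ∂_2 − rank ∂_3 = (18 − 18) − 0 = 0, and there is no ∂_3, so H_2 = 0.

(K is a triangulation of the Klein bottle.)

H_0 = Z,  H_1 = Z ⊕ Z/2,  H_2 = 0.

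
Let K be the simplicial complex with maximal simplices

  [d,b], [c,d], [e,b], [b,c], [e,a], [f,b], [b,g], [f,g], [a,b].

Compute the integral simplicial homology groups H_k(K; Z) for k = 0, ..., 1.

H_0 = Z,  H_1 = Z^3.

K has 7 vertices, 9 edges.
rank ∂_0 = 0, rank ∂_1 = 6 ⇒ b_0 = 7 − 0 − 6 = 1; all invariant factors of ∂_1 are 1 so no torsion. So H_0 ≅ Z.
rank ∂_1 = 6, rank ∂_2 = 0 ⇒ b_1 = 9 − 6 − 0 = 3. So H_1 ≅ Z^3.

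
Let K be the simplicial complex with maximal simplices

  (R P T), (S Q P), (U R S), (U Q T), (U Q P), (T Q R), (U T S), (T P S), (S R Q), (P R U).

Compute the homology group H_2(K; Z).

H_2 = 0.

We work with the vertex ordering P < Q < R < S < T < U. The simplices of K, each written with vertices in increasing order, are:

  0-simplices (6): P, Q, R, S, T, U
  1-simplices (15): PQ, PR, PS, PT, PU, QR, QS, QT, QU, RS, RT, RU, ST, SU, TU
  2-simplices (10): PQS, PQU, PRT, PRU, PST, QRS, QRT, QTU, RSU, STU

so the chain groups are C_0 ≅ Z^6, C_1 ≅ Z^15, C_2 ≅ Z^10.

∂_1: C_1 → C_0 is given by ∂[p,q] = [q] − [p]. For instance
  ∂RT = T − R.
The 6×15 boundary matrix has rank 5 and Smith normal form diag(1,1,1,1,1).

∂_2: C_2 → C_1 acts by ∂[p,q,r] = [q,r] − [p,r] + [p,q]. For instance
  ∂PST = ST − PT + PS,
  ∂QTU = TU − QU + QT.
This gives a 15×10 integer matrix of rank 10; reducing to Smith normal form yields diagonal entries (1,1,1,1,1,1,1,1,1,2).

Reading off H_k = ker ∂_k / im ∂_{k+1}:

  H_2: rank ker ∂_2 − rank ∂_3 = (10 − 10) − 0 = 0, and there is no ∂_3, so H_2 ≅ 0.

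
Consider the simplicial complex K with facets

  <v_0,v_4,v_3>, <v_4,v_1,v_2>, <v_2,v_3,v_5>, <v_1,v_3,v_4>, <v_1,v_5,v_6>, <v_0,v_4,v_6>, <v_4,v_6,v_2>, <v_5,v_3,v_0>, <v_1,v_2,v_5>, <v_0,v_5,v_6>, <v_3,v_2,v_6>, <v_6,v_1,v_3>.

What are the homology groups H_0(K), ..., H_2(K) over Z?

H_0 ≅ Z,  H_1 ≅ Z/2,  H_2 = 0.

Order the vertices as v_0 < v_1 < v_2 < v_3 < v_4 < v_5 < v_6. Listing each simplex with vertices in this order, K has dimension 2 with simplices:

  0-simplices (7): [v_0], [v_1], [v_2], [v_3], [v_4], [v_5], [v_6]
  1-simplices (18): (18 of them)
  2-simplices (12): (12 of them)

so the chain groups are C_0 ≅ Z^7, C_1 ≅ Z^18, C_2 ≅ Z^12.

∂_1: C_1 → C_0 maps an edge to its endpoints' difference, ∂[p,q] = q − p. For instance
  ∂[v_3,v_4] = [v_4] − [v_3].
The resulting 7×18 matrix has rank 6, and its Smith normal form has invariant factors (1,1,1,1,1,1).

Boundary ∂_2: C_2 → C_1 maps a triangle to the signed sum of its edges. For instance
  ∂[v_0,v_3,v_5] = [v_3,v_5] − [v_0,v_5] + [v_0,v_3],
  ∂[v_1,v_2,v_4] = [v_2,v_4] − [v_1,v_4] + [v_1,v_2].
The 18×12 boundary matrix has rank 12 and Smith normal form diag(1,1,1,1,1,1,1,1,1,1,1,2).

Computing H_k = (kernel of ∂_k) / (image of ∂_{k+1}):

  H_0: rank C_0 − rank ∂_1 = 7 − 6 = 1, and the invariant factors of ∂_1 are all 1, so H_0 ≅ Z.
  H_1: rank ker ∂_1 − rank ∂_2 = (18 − 6) − 12 = 0, and ∂_2 has invariant factor 2 > 1, so H_1 ≅ Z/2.
  H_2: rank ker ∂_2 − rank ∂_3 = (12 − 12) − 0 = 0, and there is no ∂_3, so H_2 ≅ 0.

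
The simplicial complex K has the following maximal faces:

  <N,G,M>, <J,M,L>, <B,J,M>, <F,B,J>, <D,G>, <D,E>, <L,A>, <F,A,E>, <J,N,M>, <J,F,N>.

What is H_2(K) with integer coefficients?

Fix the vertex order A < B < D < E < F < G < J < L < M < N and write every simplex with vertices in increasing order. Then dim K = 2 and the simplices of K are:

  0-simplices (10): A, B, D, E, F, G, J, L, M, N
  1-simplices (18): AE, AF, AL, BF, BJ, BM, DE, DG, EF, FJ, FN, GM, GN, JL, JM, JN, LM, MN
  2-simplices (7): AEF, BFJ, BJM, FJN, GMN, JLM, JMN

so the chain groups are C_0 ≅ Z^10, C_1 ≅ Z^18, C_2 ≅ Z^7.

Boundary ∂_1: C_1 → C_0 is given by ∂[p,q] = [q] − [p]. For instance
  ∂MN = N − M.
The resulting 10×18 matrix has rank 9, and its Smith normal form has invariant factors (1,1,1,1,1,1,1,1,1).

∂_2: C_2 → C_1 sends each 2-simplex [p,q,r] to [q,r] − [p,r] + [p,q]. For instance
  ∂BFJ = FJ − BJ + BF,
  ∂AEF = EF − AF + AE.
The resulting 18×7 matrix has rank 7, and its Smith normal form has invariant factors (1,1,1,1,1,1,1).

Reading off H_k = ker ∂_k / im ∂_{k+1}:

  H_2: rank ker ∂_2 − rank ∂_3 = (7 − 7) − 0 = 0, and there is no ∂_3, so H_2 = 0.

H_2 = 0.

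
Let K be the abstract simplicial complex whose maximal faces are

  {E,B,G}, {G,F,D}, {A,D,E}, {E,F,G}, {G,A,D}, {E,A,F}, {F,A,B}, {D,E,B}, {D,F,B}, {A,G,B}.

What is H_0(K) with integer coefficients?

H_0 ≅ Z.

Take the total order A < B < D < E < F < G on the vertex set. Then K (dimension 2) consists of the simplices:

  0-simplices (6): A, B, D, E, F, G
  1-simplices (15): AB, AD, AE, AF, AG, BD, BE, BF, BG, DE, DF, DG, EF, EG, FG
  2-simplices (10): ABF, ABG, ADE, ADG, AEF, BDE, BDF, BEG, DFG, EFG

giving chain groups C_0 ≅ Z^6, C_1 ≅ Z^15, C_2 ≅ Z^10.

The boundary map ∂_1: C_1 → C_0 maps an edge to its endpoints' difference, ∂[p,q] = q − p.
As a 6×15 matrix over Z this has rank 5, with invariant factors (1,1,1,1,1).

Boundary ∂_2: C_2 → C_1 maps a triangle to the signed sum of its edges. For instance
  ∂ADG = DG − AG + AD,
  ∂AEF = EF − AF + AE.
This gives a 15×10 integer matrix of rank 10; reducing to Smith normal form yields diagonal entries (1,1,1,1,1,1,1,1,1,2).

Now H_k = ker ∂_k / im ∂_{k+1}, so:

  H_0: rank C_0 − rank ∂_1 = 6 − 5 = 1, and the invariant factors of ∂_1 are all 1, so H_0 = Z.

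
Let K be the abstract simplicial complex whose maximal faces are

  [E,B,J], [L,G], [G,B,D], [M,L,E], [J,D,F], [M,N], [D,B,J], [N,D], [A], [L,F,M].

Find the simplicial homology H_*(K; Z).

H_0 = Z^2,  H_1 = Z^3,  H_2 = 0.

Fix the vertex order A < B < D < E < F < G < J < L < M < N and write every simplex with vertices in increasing order. Then dim K = 2 and the simplices of K are:

  0-simplices (10): A, B, D, E, F, G, J, L, M, N
  1-simplices (17): BD, BE, BG, BJ, DF, DG, DJ, DN, EJ, EL, EM, FJ, FL, FM, GL, LM, MN
  2-simplices (6): BDG, BDJ, BEJ, DFJ, ELM, FLM

Hence C_0 ≅ Z^10, C_1 ≅ Z^17, C_2 ≅ Z^6.

Boundary ∂_1: C_1 → C_0 is given by ∂[p,q] = [q] − [p]. For instance
  ∂EL = L − E.
The resulting 10×17 matrix has rank 8, and its Smith normal form has invariant factors (1,1,1,1,1,1,1,1).

Boundary ∂_2: C_2 → C_1 acts by ∂[p,q,r] = [q,r] − [p,r] + [p,q]. For instance
  ∂ELM = LM − EM + EL,
  ∂FLM = LM − FM + FL.
This gives a 17×6 integer matrix of rank 6; reducing to Smith normal form yields diagonal entries (1,1,1,1,1,1).

Now H_k = ker ∂_k / im ∂_{k+1}, so:

  H_0: rank C_0 − rank ∂_1 = 10 − 8 = 2, and the invariant factors of ∂_1 are all 1, so H_0 ≅ Z^2.
  H_1: rank ker ∂_1 − rank ∂_2 = (17 − 8) − 6 = 3, and the invariant factors of ∂_2 are all 1, so H_1 ≅ Z^3.
  H_2: rank ker ∂_2 − rank ∂_3 = (6 − 6) − 0 = 0, and there is no ∂_3, so H_2 ≅ 0.

As a check, the Euler characteristic is 10 − 17 + 6 = -1, which agrees with 2 − 3 + 0 = -1.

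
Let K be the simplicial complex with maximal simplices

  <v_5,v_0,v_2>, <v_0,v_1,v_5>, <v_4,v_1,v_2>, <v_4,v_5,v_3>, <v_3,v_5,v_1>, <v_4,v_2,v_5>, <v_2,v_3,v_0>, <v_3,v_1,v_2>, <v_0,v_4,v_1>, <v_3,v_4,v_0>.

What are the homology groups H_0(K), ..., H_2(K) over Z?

H_0 = Z,  H_1 = Z/2Z,  H_2 = 0.

Fix the vertex order v_0 < v_1 < v_2 < v_3 < v_4 < v_5 and write every simplex with vertices in increasing order. Then dim K = 2 and the simplices of K are:

  0-simplices (6): [v_0], [v_1], [v_2], [v_3], [v_4], [v_5]
  1-simplices (15): (15 of them)
  2-simplices (10): [v_0,v_1,v_4], [v_0,v_1,v_5], [v_0,v_2,v_3], [v_0,v_2,v_5], [v_0,v_3,v_4], [v_1,v_2,v_3], [v_1,v_2,v_4], [v_1,v_3,v_5], [v_2,v_4,v_5], [v_3,v_4,v_5]

giving chain groups C_0 ≅ Z^6, C_1 ≅ Z^15, C_2 ≅ Z^10.

Boundary ∂_1: C_1 → C_0 maps an edge to its endpoints' difference, ∂[p,q] = q − p. For instance
  ∂[v_2,v_4] = [v_4] − [v_2].
As a 6×15 matrix over Z this has rank 5, with invariant factors (1,1,1,1,1).

Boundary ∂_2: C_2 → C_1 sends each 2-simplex [p,q,r] to [q,r] − [p,r] + [p,q]. For instance
  ∂[v_0,v_1,v_4] = [v_1,v_4] − [v_0,v_4] + [v_0,v_1],
  ∂[v_0,v_1,v_5] = [v_1,v_5] − [v_0,v_5] + [v_0,v_1].
As a 15×10 matrix over Z this has rank 10, with invariant factors (1,1,1,1,1,1,1,1,1,2).

From H_k ≅ ker(∂_k) / im(∂_{k+1}) we obtain:

  H_0: rank C_0 − rank ∂_1 = 6 − 5 = 1, and the invariant factors of ∂_1 are all 1, so H_0 = Z.
  H_1: rank ker ∂_1 − rank ∂_2 = (15 − 5) − 10 = 0, and ∂_2 has invariant factor 2 > 1, so H_1 = Z/2Z.
  H_2: rank ker ∂_2 − rank ∂_3 = (10 − 10) − 0 = 0, and there is no ∂_3, so H_2 = 0.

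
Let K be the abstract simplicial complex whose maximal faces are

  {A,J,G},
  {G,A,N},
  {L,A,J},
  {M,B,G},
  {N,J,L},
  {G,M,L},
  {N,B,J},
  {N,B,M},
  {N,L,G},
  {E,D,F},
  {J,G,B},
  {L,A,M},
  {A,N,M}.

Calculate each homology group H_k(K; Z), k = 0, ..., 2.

Order the vertices as A < B < D < E < F < G < J < L < M < N. Listing each simplex with vertices in this order, K has dimension 2 with simplices:

  0-simplices (10): A, B, D, E, F, G, J, L, M, N
  1-simplices (21): AG, AJ, AL, AM, AN, BG, BJ, BM, BN, DE, DF, EF, GJ, GL, GM, GN, JL, JN, LM, LN, MN
  2-simplices (13): AGJ, AGN, AJL, ALM, AMN, BGJ, BGM, BJN, BMN, DEF, GLM, GLN, JLN

Hence C_0 ≅ Z^10, C_1 ≅ Z^21, C_2 ≅ Z^13.

∂_1: C_1 → C_0 sends each edge [p,q] (with p < q) to q − p.
The resulting 10×21 matrix has rank 8, and its Smith normal form has invariant factors (1,1,1,1,1,1,1,1).

Boundary ∂_2: C_2 → C_1 maps a triangle to the signed sum of its edges. For instance
  ∂DEF = EF − DF + DE,
  ∂JLN = LN − JN + JL.
The 21×13 boundary matrix has rank 13 and Smith normal form diag(1,1,1,1,1,1,1,1,1,1,1,1,2).

Reading off H_k = ker ∂_k / im ∂_{k+1}:

  H_0: rank C_0 − rank ∂_1 = 10 − 8 = 2, and the invariant factors of ∂_1 are all 1, so H_0 = Z^2.
  H_1: rank ker ∂_1 − rank ∂_2 = (21 − 8) − 13 = 0, and ∂_2 has invariant factor 2 > 1, so H_1 = Z/2.
  H_2: rank ker ∂_2 − rank ∂_3 = (13 − 13) − 0 = 0, and there is no ∂_3, so H_2 = 0.

As a check, the Euler characteristic is 10 − 21 + 13 = 2, which agrees with 2 − 0 + 0 = 2.
(K is a triangulation of the disjoint union of the 2-simplex and the real projective plane RP^2.)

H_0 = Z^2,  H_1 = Z/2,  H_2 = 0.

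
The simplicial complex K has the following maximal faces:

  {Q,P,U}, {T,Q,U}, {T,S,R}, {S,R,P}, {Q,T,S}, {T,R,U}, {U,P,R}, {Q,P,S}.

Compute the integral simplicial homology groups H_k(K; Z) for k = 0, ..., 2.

H_0 = Z,  H_1 = 0,  H_2 = Z.

Take the total order P < Q < R < S < T < U on the vertex set. Then K (dimension 2) consists of the simplices:

  0-simplices (6): P, Q, R, S, T, U
  1-simplices (12): PQ, PR, PS, PU, QS, QT, QU, RS, RT, RU, ST, TU
  2-simplices (8): PQS, PQU, PRS, PRU, QST, QTU, RST, RTU

Hence C_0 ≅ Z^6, C_1 ≅ Z^12, C_2 ≅ Z^8.

The boundary map ∂_1: C_1 → C_0 maps an edge to its endpoints' difference, ∂[p,q] = q − p.
The 6×12 boundary matrix has rank 5 and Smith normal form diag(1,1,1,1,1).

The boundary map ∂_2: C_2 → C_1 sends each 2-simplex [p,q,r] to [q,r] − [p,r] + [p,q]. For instance
  ∂PRS = RS − PS + PR,
  ∂PQU = QU − PU + PQ.
The 12×8 boundary matrix has rank 7 and Smith normal form diag(1,1,1,1,1,1,1).

Computing H_k = (kernel of ∂_k) / (image of ∂_{k+1}):

  H_0: rank C_0 − rank ∂_1 = 6 − 5 = 1, and the invariant factors of ∂_1 are all 1, so H_0 ≅ Z.
  H_1: rank ker ∂_1 − rank ∂_2 = (12 − 5) − 7 = 0, and the invariant factors of ∂_2 are all 1, so H_1 ≅ 0.
  H_2: rank ker ∂_2 − rank ∂_3 = (8 − 7) − 0 = 1, and there is no ∂_3, so H_2 ≅ Z.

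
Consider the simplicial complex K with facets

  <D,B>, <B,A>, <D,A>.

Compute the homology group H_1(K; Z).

Fix the vertex order A < B < D and write every simplex with vertices in increasing order. Then dim K = 1 and the simplices of K are:

  0-simplices (3): A, B, D
  1-simplices (3): AB, AD, BD

so the chain groups are C_0 ≅ Z^3, C_1 ≅ Z^3.

The boundary map ∂_1: C_1 → C_0 maps an edge to its endpoints' difference, ∂[p,q] = q − p. For instance
  ∂AD = D − A.
This gives a 3×3 integer matrix of rank 2; reducing to Smith normal form yields diagonal entries (1,1).

Now H_k = ker ∂_k / im ∂_{k+1}, so:

  H_1: rank ker ∂_1 − rank ∂_2 = (3 − 2) − 0 = 1, and there is no ∂_2, so H_1 ≅ Z.

H_1 ≅ Z.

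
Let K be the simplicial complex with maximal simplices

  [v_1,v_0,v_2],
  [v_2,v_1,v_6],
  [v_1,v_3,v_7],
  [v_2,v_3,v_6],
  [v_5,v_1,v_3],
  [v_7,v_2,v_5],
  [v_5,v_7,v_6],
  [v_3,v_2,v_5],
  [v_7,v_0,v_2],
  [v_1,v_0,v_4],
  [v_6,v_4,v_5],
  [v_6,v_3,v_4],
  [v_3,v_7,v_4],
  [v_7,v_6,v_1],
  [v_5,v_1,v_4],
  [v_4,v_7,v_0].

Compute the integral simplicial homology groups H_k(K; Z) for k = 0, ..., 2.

Order the vertices as v_0 < v_1 < v_2 < v_3 < v_4 < v_5 < v_6 < v_7. Listing each simplex with vertices in this order, K has dimension 2 with simplices:

  0-simplices (8): [v_0], [v_1], [v_2], [v_3], [v_4], [v_5], [v_6], [v_7]
  1-simplices (24): (24 of them)
  2-simplices (16): (16 of them)

giving chain groups C_0 ≅ Z^8, C_1 ≅ Z^24, C_2 ≅ Z^16.

Boundary ∂_1: C_1 → C_0 sends each edge [p,q] (with p < q) to q − p.
The resulting 8×24 matrix has rank 7, and its Smith normal form has invariant factors (1,1,1,1,1,1,1).

The boundary map ∂_2: C_2 → C_1 sends each 2-simplex [p,q,r] to [q,r] − [p,r] + [p,q]. For instance
  ∂[v_0,v_1,v_2] = [v_1,v_2] − [v_0,v_2] + [v_0,v_1],
  ∂[v_2,v_3,v_6] = [v_3,v_6] − [v_2,v_6] + [v_2,v_3].
As a 24×16 matrix over Z this has rank 15, with invariant factors (1,1,1,1,1,1,1,1,1,1,1,1,1,1,1).

Reading off H_k = ker ∂_k / im ∂_{k+1}:

  H_0: rank C_0 − rank ∂_1 = 8 − 7 = 1, and the invariant factors of ∂_1 are all 1, so H_0 ≅ Z.
  H_1: rank ker ∂_1 − rank ∂_2 = (24 − 7) − 15 = 2, and the invariant factors of ∂_2 are all 1, so H_1 ≅ Z^2.
  H_2: rank ker ∂_2 − rank ∂_3 = (16 − 15) − 0 = 1, and there is no ∂_3, so H_2 ≅ Z.

(K is a triangulation of the torus T^2.)

H_0 ≅ Z,  H_1 ≅ Z^2,  H_2 ≅ Z.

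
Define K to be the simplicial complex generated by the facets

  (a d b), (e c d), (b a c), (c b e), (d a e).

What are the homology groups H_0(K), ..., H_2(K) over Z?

Order the vertices as a < b < c < d < e. Listing each simplex with vertices in this order, K has dimension 2 with simplices:

  0-simplices (5): a, b, c, d, e
  1-simplices (10): ab, ac, ad, ae, bc, bd, be, cd, ce, de
  2-simplices (5): abc, abd, ade, bce, cde

so the chain groups are C_0 ≅ Z^5, C_1 ≅ Z^10, C_2 ≅ Z^5.

The boundary map ∂_1: C_1 → C_0 maps an edge to its endpoints' difference, ∂[p,q] = q − p. For instance
  ∂bd = d − b.
This gives a 5×10 integer matrix of rank 4; reducing to Smith normal form yields diagonal entries (1,1,1,1).

The boundary map ∂_2: C_2 → C_1 maps a triangle to the signed sum of its edges. For instance
  ∂cde = de − ce + cd,
  ∂bce = ce − be + bc.
The 10×5 boundary matrix has rank 5 and Smith normal form diag(1,1,1,1,1).

From H_k ≅ ker(∂_k) / im(∂_{k+1}) we obtain:

  H_0: rank C_0 − rank ∂_1 = 5 − 4 = 1, and the invariant factors of ∂_1 are all 1, so H_0 ≅ Z.
  H_1: rank ker ∂_1 − rank ∂_2 = (10 − 4) − 5 = 1, and the invariant factors of ∂_2 are all 1, so H_1 ≅ Z.
  H_2: rank ker ∂_2 − rank ∂_3 = (5 − 5) − 0 = 0, and there is no ∂_3, so H_2 ≅ 0.

As a check, the Euler characteristic is 5 − 10 + 5 = 0, which agrees with 1 − 1 + 0 = 0.

H_0 = Z,  H_1 = Z,  H_2 = 0.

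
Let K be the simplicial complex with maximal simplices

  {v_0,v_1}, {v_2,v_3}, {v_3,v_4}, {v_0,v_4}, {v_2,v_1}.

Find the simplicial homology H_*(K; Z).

K has 5 vertices, 5 edges.
rank ∂_0 = 0, rank ∂_1 = 4 ⇒ b_0 = 5 − 0 − 4 = 1; all invariant factors of ∂_1 are 1 so no torsion. So H_0 ≅ Z.
rank ∂_1 = 4, rank ∂_2 = 0 ⇒ b_1 = 5 − 4 − 0 = 1. So H_1 ≅ Z.

H_0 ≅ Z,  H_1 ≅ Z.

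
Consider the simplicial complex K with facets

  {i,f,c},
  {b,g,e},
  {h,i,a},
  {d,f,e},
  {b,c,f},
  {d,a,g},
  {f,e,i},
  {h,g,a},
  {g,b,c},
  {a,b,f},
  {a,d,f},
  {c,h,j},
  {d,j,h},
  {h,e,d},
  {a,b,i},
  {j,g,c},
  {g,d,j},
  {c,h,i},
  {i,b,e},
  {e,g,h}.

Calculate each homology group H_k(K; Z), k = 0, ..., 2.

H_0 ≅ Z,  H_1 ≅ Z ⊕ Z/2,  H_2 = 0.

Order the vertices as a < b < c < d < e < f < g < h < i < j. Listing each simplex with vertices in this order, K has dimension 2 with simplices:

  0-simplices (10): a, b, c, d, e, f, g, h, i, j
  1-simplices (30): ab, ad, af, ag, ah, ai, bc, be, bf, bg, bi, cf, cg, ch, ci, cj, de, df, dg, dh, dj, ef, eg, eh, ei, fi, gh, gj, hi, hj
  2-simplices (20): abf, abi, adf, adg, agh, ahi, bcf, bcg, beg, bei, cfi, cgj, chi, chj, def, deh, dgj, dhj, efi, egh

Hence C_0 ≅ Z^10, C_1 ≅ Z^30, C_2 ≅ Z^20.

∂_1: C_1 → C_0 maps an edge to its endpoints' difference, ∂[p,q] = q − p.
The resulting 10×30 matrix has rank 9, and its Smith normal form has invariant factors (1,1,1,1,1,1,1,1,1).

∂_2: C_2 → C_1 maps a triangle to the signed sum of its edges. For instance
  ∂egh = gh − eh + eg,
  ∂bcf = cf − bf + bc.
This gives a 30×20 integer matrix of rank 20; reducing to Smith normal form yields diagonal entries (1,1,1,1,1,1,1,1,1,1,1,1,1,1,1,1,1,1,1,2).

Reading off H_k = ker ∂_k / im ∂_{k+1}:

  H_0: rank C_0 − rank ∂_1 = 10 − 9 = 1, and the invariant factors of ∂_1 are all 1, so H_0 ≅ Z.
  H_1: rank ker ∂_1 − rank ∂_2 = (30 − 9) − 20 = 1, and ∂_2 has invariant factor 2 > 1, so H_1 ≅ Z ⊕ Z/2.
  H_2: rank ker ∂_2 − rank ∂_3 = (20 − 20) − 0 = 0, and there is no ∂_3, so H_2 ≅ 0.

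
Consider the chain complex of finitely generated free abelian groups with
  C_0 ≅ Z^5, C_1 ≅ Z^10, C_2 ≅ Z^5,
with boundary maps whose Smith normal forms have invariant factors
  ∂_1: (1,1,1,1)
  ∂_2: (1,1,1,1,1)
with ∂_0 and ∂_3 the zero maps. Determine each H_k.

H_0: b_0 = 5 − 0 − 4 = 1; torsion from ∂_1 factors > 1: none. So H_0 ≅ Z.
H_1: b_1 = 10 − 4 − 5 = 1; torsion from ∂_2 factors > 1: none. So H_1 ≅ Z.
H_2: b_2 = 5 − 5 − 0 = 0; torsion from ∂_3 factors > 1: none. So H_2 ≅ 0.

H_0 ≅ Z,  H_1 ≅ Z,  H_2 = 0.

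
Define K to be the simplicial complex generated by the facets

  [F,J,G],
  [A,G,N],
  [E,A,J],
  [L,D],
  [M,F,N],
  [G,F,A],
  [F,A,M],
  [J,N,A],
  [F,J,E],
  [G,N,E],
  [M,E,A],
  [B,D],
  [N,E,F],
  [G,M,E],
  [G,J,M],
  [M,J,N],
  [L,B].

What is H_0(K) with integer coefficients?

H_0 ≅ Z^2.

Order the vertices as A < B < D < E < F < G < J < L < M < N. Listing each simplex with vertices in this order, K has dimension 2 with simplices:

  0-simplices (10): A, B, D, E, F, G, J, L, M, N
  1-simplices (24): AE, AF, AG, AJ, AM, AN, BD, BL, DL, EF, EG, EJ, EM, EN, FG, FJ, FM, FN, GJ, GM, GN, JM, JN, MN
  2-simplices (14): AEJ, AEM, AFG, AFM, AGN, AJN, EFJ, EFN, EGM, EGN, FGJ, FMN, GJM, JMN

Hence C_0 ≅ Z^10, C_1 ≅ Z^24, C_2 ≅ Z^14.

∂_1: C_1 → C_0 maps an edge to its endpoints' difference, ∂[p,q] = q − p.
This gives a 10×24 integer matrix of rank 8; reducing to Smith normal form yields diagonal entries (1,1,1,1,1,1,1,1).

∂_2: C_2 → C_1 sends each 2-simplex [p,q,r] to [q,r] − [p,r] + [p,q]. For instance
  ∂AFM = FM − AM + AF,
  ∂AJN = JN − AN + AJ.
The resulting 24×14 matrix has rank 13, and its Smith normal form has invariant factors (1,1,1,1,1,1,1,1,1,1,1,1,1).

From H_k ≅ ker(∂_k) / im(∂_{k+1}) we obtain:

  H_0: rank C_0 − rank ∂_1 = 10 − 8 = 2, and the invariant factors of ∂_1 are all 1, so H_0 = Z^2.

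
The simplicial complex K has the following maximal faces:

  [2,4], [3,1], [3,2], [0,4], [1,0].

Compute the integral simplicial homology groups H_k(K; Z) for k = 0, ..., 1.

Order the vertices as 0 < 1 < 2 < 3 < 4. Listing each simplex with vertices in this order, K has dimension 1 with simplices:

  0-simplices (5): [0], [1], [2], [3], [4]
  1-simplices (5): [0,1], [0,4], [1,3], [2,3], [2,4]

so the chain groups are C_0 ≅ Z^5, C_1 ≅ Z^5.

Boundary ∂_1: C_1 → C_0 is given by ∂[p,q] = [q] − [p]. For instance
  ∂[2,3] = [3] − [2].
The resulting 5×5 matrix has rank 4, and its Smith normal form has invariant factors (1,1,1,1).

Computing H_k = (kernel of ∂_k) / (image of ∂_{k+1}):

  H_0: rank C_0 − rank ∂_1 = 5 − 4 = 1, and the invariant factors of ∂_1 are all 1, so H_0 = Z.
  H_1: rank ker ∂_1 − rank ∂_2 = (5 − 4) − 0 = 1, and there is no ∂_2, so H_1 = Z.

H_0 ≅ Z,  H_1 ≅ Z.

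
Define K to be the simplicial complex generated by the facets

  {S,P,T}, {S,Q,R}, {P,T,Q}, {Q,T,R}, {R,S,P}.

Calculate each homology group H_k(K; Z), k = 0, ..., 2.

H_0 ≅ Z,  H_1 ≅ Z,  H_2 = 0.

Fix the vertex order P < Q < R < S < T and write every simplex with vertices in increasing order. Then dim K = 2 and the simplices of K are:

  0-simplices (5): P, Q, R, S, T
  1-simplices (10): PQ, PR, PS, PT, QR, QS, QT, RS, RT, ST
  2-simplices (5): PQT, PRS, PST, QRS, QRT

so the chain groups are C_0 ≅ Z^5, C_1 ≅ Z^10, C_2 ≅ Z^5.

Boundary ∂_1: C_1 → C_0 sends each edge [p,q] (with p < q) to q − p. For instance
  ∂QS = S − Q.
The 5×10 boundary matrix has rank 4 and Smith normal form diag(1,1,1,1).

∂_2: C_2 → C_1 maps a triangle to the signed sum of its edges. For instance
  ∂PQT = QT − PT + PQ,
  ∂PST = ST − PT + PS.
As a 10×5 matrix over Z this has rank 5, with invariant factors (1,1,1,1,1).

Now H_k = ker ∂_k / im ∂_{k+1}, so:

  H_0: rank C_0 − rank ∂_1 = 5 − 4 = 1, and the invariant factors of ∂_1 are all 1, so H_0 = Z.
  H_1: rank ker ∂_1 − rank ∂_2 = (10 − 4) − 5 = 1, and the invariant factors of ∂_2 are all 1, so H_1 = Z.
  H_2: rank ker ∂_2 − rank ∂_3 = (5 − 5) − 0 = 0, and there is no ∂_3, so H_2 = 0.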